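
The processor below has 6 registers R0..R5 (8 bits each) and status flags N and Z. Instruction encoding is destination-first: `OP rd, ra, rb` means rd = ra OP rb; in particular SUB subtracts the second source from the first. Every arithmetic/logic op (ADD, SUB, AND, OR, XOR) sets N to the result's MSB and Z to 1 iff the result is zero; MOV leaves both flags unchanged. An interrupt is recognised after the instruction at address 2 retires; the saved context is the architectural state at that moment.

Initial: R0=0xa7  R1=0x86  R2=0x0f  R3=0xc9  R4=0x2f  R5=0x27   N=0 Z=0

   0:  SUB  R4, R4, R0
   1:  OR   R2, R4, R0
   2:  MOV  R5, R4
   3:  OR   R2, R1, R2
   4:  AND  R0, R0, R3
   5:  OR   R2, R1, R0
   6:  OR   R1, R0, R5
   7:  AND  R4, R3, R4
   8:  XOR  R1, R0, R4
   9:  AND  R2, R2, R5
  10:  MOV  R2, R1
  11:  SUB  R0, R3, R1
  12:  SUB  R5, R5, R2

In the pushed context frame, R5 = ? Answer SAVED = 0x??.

SAVED = 0x88

after  0: R0=0xa7 R1=0x86 R2=0x0f R3=0xc9 R4=0x88 R5=0x27  N=1 Z=0
after  1: R0=0xa7 R1=0x86 R2=0xaf R3=0xc9 R4=0x88 R5=0x27  N=1 Z=0
after  2: R0=0xa7 R1=0x86 R2=0xaf R3=0xc9 R4=0x88 R5=0x88  N=1 Z=0
-- IRQ taken; context saved, return-PC = 3 --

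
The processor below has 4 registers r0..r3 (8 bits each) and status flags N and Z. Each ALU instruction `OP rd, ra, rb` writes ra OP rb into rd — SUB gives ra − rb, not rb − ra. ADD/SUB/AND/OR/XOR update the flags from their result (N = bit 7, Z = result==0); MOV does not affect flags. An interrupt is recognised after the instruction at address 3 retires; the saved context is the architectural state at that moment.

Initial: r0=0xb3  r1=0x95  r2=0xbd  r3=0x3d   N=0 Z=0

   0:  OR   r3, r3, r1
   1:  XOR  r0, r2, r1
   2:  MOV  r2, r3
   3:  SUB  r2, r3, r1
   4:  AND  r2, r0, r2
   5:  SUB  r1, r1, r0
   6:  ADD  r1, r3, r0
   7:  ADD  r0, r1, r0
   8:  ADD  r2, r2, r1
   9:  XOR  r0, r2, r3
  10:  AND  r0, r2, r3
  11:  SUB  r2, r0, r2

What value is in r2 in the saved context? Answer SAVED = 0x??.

SAVED = 0x28

after  0: r0=0xb3 r1=0x95 r2=0xbd r3=0xbd  N=1 Z=0
after  1: r0=0x28 r1=0x95 r2=0xbd r3=0xbd  N=0 Z=0
after  2: r0=0x28 r1=0x95 r2=0xbd r3=0xbd  N=0 Z=0
after  3: r0=0x28 r1=0x95 r2=0x28 r3=0xbd  N=0 Z=0
-- IRQ taken; context saved, return-PC = 4 --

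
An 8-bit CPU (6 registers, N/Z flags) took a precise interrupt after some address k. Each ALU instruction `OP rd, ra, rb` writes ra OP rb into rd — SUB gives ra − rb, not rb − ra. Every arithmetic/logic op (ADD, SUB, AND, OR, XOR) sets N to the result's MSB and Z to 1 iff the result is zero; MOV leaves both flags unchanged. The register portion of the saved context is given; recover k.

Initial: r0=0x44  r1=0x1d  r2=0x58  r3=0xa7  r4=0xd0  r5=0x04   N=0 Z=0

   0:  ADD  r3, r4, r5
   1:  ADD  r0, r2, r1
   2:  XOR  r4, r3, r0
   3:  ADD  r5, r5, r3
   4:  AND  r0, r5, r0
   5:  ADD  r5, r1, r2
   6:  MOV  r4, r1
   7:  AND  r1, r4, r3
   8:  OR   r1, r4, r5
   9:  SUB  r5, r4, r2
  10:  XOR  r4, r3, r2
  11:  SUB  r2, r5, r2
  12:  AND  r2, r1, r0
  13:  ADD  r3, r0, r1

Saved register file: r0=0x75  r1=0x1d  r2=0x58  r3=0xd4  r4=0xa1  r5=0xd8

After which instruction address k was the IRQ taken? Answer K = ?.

after  0: r0=0x44 r1=0x1d r2=0x58 r3=0xd4 r4=0xd0 r5=0x04  N=1 Z=0
after  1: r0=0x75 r1=0x1d r2=0x58 r3=0xd4 r4=0xd0 r5=0x04  N=0 Z=0
after  2: r0=0x75 r1=0x1d r2=0x58 r3=0xd4 r4=0xa1 r5=0x04  N=1 Z=0
after  3: r0=0x75 r1=0x1d r2=0x58 r3=0xd4 r4=0xa1 r5=0xd8  N=1 Z=0
-- IRQ taken; context saved, return-PC = 4 --

K = 3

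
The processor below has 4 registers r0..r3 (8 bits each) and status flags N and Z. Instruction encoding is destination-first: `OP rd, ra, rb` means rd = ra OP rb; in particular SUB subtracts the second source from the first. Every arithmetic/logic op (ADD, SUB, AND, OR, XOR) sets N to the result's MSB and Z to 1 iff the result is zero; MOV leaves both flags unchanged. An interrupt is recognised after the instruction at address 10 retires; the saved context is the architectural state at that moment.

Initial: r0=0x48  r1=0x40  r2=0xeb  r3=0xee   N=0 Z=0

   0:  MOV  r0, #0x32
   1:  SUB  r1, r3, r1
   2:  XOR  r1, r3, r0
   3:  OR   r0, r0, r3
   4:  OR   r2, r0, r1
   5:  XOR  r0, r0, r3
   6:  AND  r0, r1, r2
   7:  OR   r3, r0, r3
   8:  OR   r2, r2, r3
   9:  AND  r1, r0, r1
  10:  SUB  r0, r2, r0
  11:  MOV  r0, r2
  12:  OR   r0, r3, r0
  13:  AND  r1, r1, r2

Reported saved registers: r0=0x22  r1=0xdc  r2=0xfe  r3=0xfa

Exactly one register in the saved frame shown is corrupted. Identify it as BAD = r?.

BAD = r3

after  0: r0=0x32 r1=0x40 r2=0xeb r3=0xee  N=0 Z=0
after  1: r0=0x32 r1=0xae r2=0xeb r3=0xee  N=1 Z=0
after  2: r0=0x32 r1=0xdc r2=0xeb r3=0xee  N=1 Z=0
after  3: r0=0xfe r1=0xdc r2=0xeb r3=0xee  N=1 Z=0
after  4: r0=0xfe r1=0xdc r2=0xfe r3=0xee  N=1 Z=0
after  5: r0=0x10 r1=0xdc r2=0xfe r3=0xee  N=0 Z=0
after  6: r0=0xdc r1=0xdc r2=0xfe r3=0xee  N=1 Z=0
after  7: r0=0xdc r1=0xdc r2=0xfe r3=0xfe  N=1 Z=0
after  8: r0=0xdc r1=0xdc r2=0xfe r3=0xfe  N=1 Z=0
after  9: r0=0xdc r1=0xdc r2=0xfe r3=0xfe  N=1 Z=0
after 10: r0=0x22 r1=0xdc r2=0xfe r3=0xfe  N=0 Z=0
-- IRQ taken; context saved, return-PC = 11 --
mismatch: r3: reported 0xfa vs actual 0xfe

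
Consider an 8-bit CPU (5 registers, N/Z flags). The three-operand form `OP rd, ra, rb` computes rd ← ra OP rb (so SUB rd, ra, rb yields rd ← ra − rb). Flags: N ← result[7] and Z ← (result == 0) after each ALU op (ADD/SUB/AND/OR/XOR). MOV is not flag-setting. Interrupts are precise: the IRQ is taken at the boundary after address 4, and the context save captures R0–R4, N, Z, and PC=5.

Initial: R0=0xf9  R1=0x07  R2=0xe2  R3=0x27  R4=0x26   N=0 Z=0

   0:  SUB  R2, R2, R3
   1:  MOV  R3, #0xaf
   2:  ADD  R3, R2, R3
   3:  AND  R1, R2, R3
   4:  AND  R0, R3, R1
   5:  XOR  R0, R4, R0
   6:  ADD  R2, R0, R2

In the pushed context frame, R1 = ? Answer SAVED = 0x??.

after  0: R0=0xf9 R1=0x07 R2=0xbb R3=0x27 R4=0x26  N=1 Z=0
after  1: R0=0xf9 R1=0x07 R2=0xbb R3=0xaf R4=0x26  N=1 Z=0
after  2: R0=0xf9 R1=0x07 R2=0xbb R3=0x6a R4=0x26  N=0 Z=0
after  3: R0=0xf9 R1=0x2a R2=0xbb R3=0x6a R4=0x26  N=0 Z=0
after  4: R0=0x2a R1=0x2a R2=0xbb R3=0x6a R4=0x26  N=0 Z=0
-- IRQ taken; context saved, return-PC = 5 --

SAVED = 0x2a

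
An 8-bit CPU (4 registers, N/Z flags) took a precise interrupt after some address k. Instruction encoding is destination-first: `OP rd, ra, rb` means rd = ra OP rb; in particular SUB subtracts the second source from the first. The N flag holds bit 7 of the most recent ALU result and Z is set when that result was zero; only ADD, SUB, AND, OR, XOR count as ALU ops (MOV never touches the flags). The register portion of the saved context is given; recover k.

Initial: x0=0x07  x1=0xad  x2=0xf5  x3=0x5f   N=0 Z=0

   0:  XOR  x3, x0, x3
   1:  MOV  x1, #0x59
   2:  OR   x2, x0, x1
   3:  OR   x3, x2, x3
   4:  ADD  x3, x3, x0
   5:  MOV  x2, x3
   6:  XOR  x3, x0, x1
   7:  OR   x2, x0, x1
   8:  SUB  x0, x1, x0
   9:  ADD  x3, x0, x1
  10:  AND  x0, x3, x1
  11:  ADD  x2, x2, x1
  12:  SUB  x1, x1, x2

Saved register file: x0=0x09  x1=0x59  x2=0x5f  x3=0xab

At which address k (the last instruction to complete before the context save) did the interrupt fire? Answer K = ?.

K = 10

after  0: x0=0x07 x1=0xad x2=0xf5 x3=0x58  N=0 Z=0
after  1: x0=0x07 x1=0x59 x2=0xf5 x3=0x58  N=0 Z=0
after  2: x0=0x07 x1=0x59 x2=0x5f x3=0x58  N=0 Z=0
after  3: x0=0x07 x1=0x59 x2=0x5f x3=0x5f  N=0 Z=0
after  4: x0=0x07 x1=0x59 x2=0x5f x3=0x66  N=0 Z=0
after  5: x0=0x07 x1=0x59 x2=0x66 x3=0x66  N=0 Z=0
after  6: x0=0x07 x1=0x59 x2=0x66 x3=0x5e  N=0 Z=0
after  7: x0=0x07 x1=0x59 x2=0x5f x3=0x5e  N=0 Z=0
after  8: x0=0x52 x1=0x59 x2=0x5f x3=0x5e  N=0 Z=0
after  9: x0=0x52 x1=0x59 x2=0x5f x3=0xab  N=1 Z=0
after 10: x0=0x09 x1=0x59 x2=0x5f x3=0xab  N=0 Z=0
-- IRQ taken; context saved, return-PC = 11 --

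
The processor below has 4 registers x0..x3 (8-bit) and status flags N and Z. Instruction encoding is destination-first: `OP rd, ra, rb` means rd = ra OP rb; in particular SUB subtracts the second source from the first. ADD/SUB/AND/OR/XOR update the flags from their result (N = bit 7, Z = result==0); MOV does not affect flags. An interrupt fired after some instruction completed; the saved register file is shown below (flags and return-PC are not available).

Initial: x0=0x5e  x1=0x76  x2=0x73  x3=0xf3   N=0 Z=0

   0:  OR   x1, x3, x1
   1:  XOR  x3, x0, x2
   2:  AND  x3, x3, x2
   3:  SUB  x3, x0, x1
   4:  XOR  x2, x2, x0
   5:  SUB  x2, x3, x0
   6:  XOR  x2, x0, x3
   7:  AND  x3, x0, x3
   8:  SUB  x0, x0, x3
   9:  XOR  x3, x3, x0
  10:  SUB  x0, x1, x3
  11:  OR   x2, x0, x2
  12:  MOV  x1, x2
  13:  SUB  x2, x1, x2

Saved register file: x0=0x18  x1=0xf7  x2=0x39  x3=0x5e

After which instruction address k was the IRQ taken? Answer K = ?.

after  0: x0=0x5e x1=0xf7 x2=0x73 x3=0xf3  N=1 Z=0
after  1: x0=0x5e x1=0xf7 x2=0x73 x3=0x2d  N=0 Z=0
after  2: x0=0x5e x1=0xf7 x2=0x73 x3=0x21  N=0 Z=0
after  3: x0=0x5e x1=0xf7 x2=0x73 x3=0x67  N=0 Z=0
after  4: x0=0x5e x1=0xf7 x2=0x2d x3=0x67  N=0 Z=0
after  5: x0=0x5e x1=0xf7 x2=0x09 x3=0x67  N=0 Z=0
after  6: x0=0x5e x1=0xf7 x2=0x39 x3=0x67  N=0 Z=0
after  7: x0=0x5e x1=0xf7 x2=0x39 x3=0x46  N=0 Z=0
after  8: x0=0x18 x1=0xf7 x2=0x39 x3=0x46  N=0 Z=0
after  9: x0=0x18 x1=0xf7 x2=0x39 x3=0x5e  N=0 Z=0
-- IRQ taken; context saved, return-PC = 10 --

K = 9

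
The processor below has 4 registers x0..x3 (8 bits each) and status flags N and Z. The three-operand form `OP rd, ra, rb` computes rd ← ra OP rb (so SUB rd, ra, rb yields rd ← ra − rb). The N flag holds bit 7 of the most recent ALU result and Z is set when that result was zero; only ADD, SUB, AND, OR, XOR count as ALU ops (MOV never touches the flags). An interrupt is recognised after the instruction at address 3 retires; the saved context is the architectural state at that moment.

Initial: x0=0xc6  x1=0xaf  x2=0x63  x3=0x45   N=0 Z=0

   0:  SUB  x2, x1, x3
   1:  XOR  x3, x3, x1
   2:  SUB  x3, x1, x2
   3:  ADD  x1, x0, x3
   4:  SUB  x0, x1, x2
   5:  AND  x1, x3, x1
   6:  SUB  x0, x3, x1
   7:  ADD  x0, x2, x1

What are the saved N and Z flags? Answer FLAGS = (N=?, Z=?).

after  0: x0=0xc6 x1=0xaf x2=0x6a x3=0x45  N=0 Z=0
after  1: x0=0xc6 x1=0xaf x2=0x6a x3=0xea  N=1 Z=0
after  2: x0=0xc6 x1=0xaf x2=0x6a x3=0x45  N=0 Z=0
after  3: x0=0xc6 x1=0x0b x2=0x6a x3=0x45  N=0 Z=0
-- IRQ taken; context saved, return-PC = 4 --

FLAGS = (N=0, Z=0)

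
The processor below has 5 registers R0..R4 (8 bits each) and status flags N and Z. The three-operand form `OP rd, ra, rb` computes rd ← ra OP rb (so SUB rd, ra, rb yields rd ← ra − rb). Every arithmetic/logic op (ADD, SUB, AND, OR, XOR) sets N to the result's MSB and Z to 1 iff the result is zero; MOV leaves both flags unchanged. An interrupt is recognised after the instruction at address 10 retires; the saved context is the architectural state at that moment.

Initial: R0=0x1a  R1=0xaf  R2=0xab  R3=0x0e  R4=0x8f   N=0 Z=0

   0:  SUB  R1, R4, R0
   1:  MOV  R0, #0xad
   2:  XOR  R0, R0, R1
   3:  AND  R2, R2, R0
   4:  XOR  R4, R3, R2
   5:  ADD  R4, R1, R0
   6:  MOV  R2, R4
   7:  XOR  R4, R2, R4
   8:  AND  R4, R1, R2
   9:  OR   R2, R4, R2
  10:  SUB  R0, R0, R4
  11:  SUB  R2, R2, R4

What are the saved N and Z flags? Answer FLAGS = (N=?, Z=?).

after  0: R0=0x1a R1=0x75 R2=0xab R3=0x0e R4=0x8f  N=0 Z=0
after  1: R0=0xad R1=0x75 R2=0xab R3=0x0e R4=0x8f  N=0 Z=0
after  2: R0=0xd8 R1=0x75 R2=0xab R3=0x0e R4=0x8f  N=1 Z=0
after  3: R0=0xd8 R1=0x75 R2=0x88 R3=0x0e R4=0x8f  N=1 Z=0
after  4: R0=0xd8 R1=0x75 R2=0x88 R3=0x0e R4=0x86  N=1 Z=0
after  5: R0=0xd8 R1=0x75 R2=0x88 R3=0x0e R4=0x4d  N=0 Z=0
after  6: R0=0xd8 R1=0x75 R2=0x4d R3=0x0e R4=0x4d  N=0 Z=0
after  7: R0=0xd8 R1=0x75 R2=0x4d R3=0x0e R4=0x00  N=0 Z=1
after  8: R0=0xd8 R1=0x75 R2=0x4d R3=0x0e R4=0x45  N=0 Z=0
after  9: R0=0xd8 R1=0x75 R2=0x4d R3=0x0e R4=0x45  N=0 Z=0
after 10: R0=0x93 R1=0x75 R2=0x4d R3=0x0e R4=0x45  N=1 Z=0
-- IRQ taken; context saved, return-PC = 11 --

FLAGS = (N=1, Z=0)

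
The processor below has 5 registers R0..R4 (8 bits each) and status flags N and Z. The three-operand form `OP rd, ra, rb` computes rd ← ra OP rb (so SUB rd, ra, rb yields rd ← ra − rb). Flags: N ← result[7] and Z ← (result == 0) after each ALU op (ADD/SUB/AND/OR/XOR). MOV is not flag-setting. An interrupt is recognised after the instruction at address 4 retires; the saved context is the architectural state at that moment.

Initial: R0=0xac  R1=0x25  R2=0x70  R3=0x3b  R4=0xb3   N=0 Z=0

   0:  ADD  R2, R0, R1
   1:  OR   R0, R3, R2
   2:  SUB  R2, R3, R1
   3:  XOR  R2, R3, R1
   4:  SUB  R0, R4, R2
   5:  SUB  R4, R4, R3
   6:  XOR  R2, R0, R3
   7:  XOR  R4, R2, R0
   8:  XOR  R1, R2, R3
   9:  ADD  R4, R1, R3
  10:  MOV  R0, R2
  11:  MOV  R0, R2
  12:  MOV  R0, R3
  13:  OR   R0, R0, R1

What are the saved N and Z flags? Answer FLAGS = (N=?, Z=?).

after  0: R0=0xac R1=0x25 R2=0xd1 R3=0x3b R4=0xb3  N=1 Z=0
after  1: R0=0xfb R1=0x25 R2=0xd1 R3=0x3b R4=0xb3  N=1 Z=0
after  2: R0=0xfb R1=0x25 R2=0x16 R3=0x3b R4=0xb3  N=0 Z=0
after  3: R0=0xfb R1=0x25 R2=0x1e R3=0x3b R4=0xb3  N=0 Z=0
after  4: R0=0x95 R1=0x25 R2=0x1e R3=0x3b R4=0xb3  N=1 Z=0
-- IRQ taken; context saved, return-PC = 5 --

FLAGS = (N=1, Z=0)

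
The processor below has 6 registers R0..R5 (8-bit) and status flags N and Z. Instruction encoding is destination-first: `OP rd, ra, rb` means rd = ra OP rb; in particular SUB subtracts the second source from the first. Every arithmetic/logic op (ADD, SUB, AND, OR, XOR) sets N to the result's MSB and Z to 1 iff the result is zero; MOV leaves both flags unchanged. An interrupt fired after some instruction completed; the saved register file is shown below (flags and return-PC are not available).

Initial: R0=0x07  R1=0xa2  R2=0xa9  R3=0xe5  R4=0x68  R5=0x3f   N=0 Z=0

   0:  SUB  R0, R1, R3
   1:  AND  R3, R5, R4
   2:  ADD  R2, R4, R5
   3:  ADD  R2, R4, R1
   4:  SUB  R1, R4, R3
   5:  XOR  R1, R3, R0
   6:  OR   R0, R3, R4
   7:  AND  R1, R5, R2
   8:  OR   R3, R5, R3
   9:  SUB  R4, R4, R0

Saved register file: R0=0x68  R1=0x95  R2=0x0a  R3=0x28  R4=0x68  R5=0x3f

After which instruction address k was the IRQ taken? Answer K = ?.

after  0: R0=0xbd R1=0xa2 R2=0xa9 R3=0xe5 R4=0x68 R5=0x3f  N=1 Z=0
after  1: R0=0xbd R1=0xa2 R2=0xa9 R3=0x28 R4=0x68 R5=0x3f  N=0 Z=0
after  2: R0=0xbd R1=0xa2 R2=0xa7 R3=0x28 R4=0x68 R5=0x3f  N=1 Z=0
after  3: R0=0xbd R1=0xa2 R2=0x0a R3=0x28 R4=0x68 R5=0x3f  N=0 Z=0
after  4: R0=0xbd R1=0x40 R2=0x0a R3=0x28 R4=0x68 R5=0x3f  N=0 Z=0
after  5: R0=0xbd R1=0x95 R2=0x0a R3=0x28 R4=0x68 R5=0x3f  N=1 Z=0
after  6: R0=0x68 R1=0x95 R2=0x0a R3=0x28 R4=0x68 R5=0x3f  N=0 Z=0
-- IRQ taken; context saved, return-PC = 7 --

K = 6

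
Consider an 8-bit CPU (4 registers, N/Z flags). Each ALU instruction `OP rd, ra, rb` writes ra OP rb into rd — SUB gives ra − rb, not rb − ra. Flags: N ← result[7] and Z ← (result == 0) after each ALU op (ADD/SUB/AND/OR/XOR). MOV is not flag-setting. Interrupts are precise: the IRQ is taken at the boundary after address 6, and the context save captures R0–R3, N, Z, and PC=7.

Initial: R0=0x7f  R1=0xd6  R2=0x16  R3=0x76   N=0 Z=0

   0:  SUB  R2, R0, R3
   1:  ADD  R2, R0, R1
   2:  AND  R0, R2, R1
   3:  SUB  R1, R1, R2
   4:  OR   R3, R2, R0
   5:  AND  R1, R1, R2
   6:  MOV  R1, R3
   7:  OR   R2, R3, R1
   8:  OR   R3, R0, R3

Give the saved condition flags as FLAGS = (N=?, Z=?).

after  0: R0=0x7f R1=0xd6 R2=0x09 R3=0x76  N=0 Z=0
after  1: R0=0x7f R1=0xd6 R2=0x55 R3=0x76  N=0 Z=0
after  2: R0=0x54 R1=0xd6 R2=0x55 R3=0x76  N=0 Z=0
after  3: R0=0x54 R1=0x81 R2=0x55 R3=0x76  N=1 Z=0
after  4: R0=0x54 R1=0x81 R2=0x55 R3=0x55  N=0 Z=0
after  5: R0=0x54 R1=0x01 R2=0x55 R3=0x55  N=0 Z=0
after  6: R0=0x54 R1=0x55 R2=0x55 R3=0x55  N=0 Z=0
-- IRQ taken; context saved, return-PC = 7 --

FLAGS = (N=0, Z=0)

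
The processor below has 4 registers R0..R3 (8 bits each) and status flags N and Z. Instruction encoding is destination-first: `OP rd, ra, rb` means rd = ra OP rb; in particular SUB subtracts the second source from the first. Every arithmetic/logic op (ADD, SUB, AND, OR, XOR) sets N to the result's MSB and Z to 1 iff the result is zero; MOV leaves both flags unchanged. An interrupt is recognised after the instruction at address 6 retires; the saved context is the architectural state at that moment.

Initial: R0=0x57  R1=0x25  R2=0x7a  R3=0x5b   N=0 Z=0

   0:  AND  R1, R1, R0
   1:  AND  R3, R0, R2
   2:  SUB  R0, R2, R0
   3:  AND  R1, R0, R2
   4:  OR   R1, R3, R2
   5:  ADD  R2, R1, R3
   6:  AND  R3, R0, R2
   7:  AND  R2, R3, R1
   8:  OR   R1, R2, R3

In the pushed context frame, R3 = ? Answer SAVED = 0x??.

after  0: R0=0x57 R1=0x05 R2=0x7a R3=0x5b  N=0 Z=0
after  1: R0=0x57 R1=0x05 R2=0x7a R3=0x52  N=0 Z=0
after  2: R0=0x23 R1=0x05 R2=0x7a R3=0x52  N=0 Z=0
after  3: R0=0x23 R1=0x22 R2=0x7a R3=0x52  N=0 Z=0
after  4: R0=0x23 R1=0x7a R2=0x7a R3=0x52  N=0 Z=0
after  5: R0=0x23 R1=0x7a R2=0xcc R3=0x52  N=1 Z=0
after  6: R0=0x23 R1=0x7a R2=0xcc R3=0x00  N=0 Z=1
-- IRQ taken; context saved, return-PC = 7 --

SAVED = 0x00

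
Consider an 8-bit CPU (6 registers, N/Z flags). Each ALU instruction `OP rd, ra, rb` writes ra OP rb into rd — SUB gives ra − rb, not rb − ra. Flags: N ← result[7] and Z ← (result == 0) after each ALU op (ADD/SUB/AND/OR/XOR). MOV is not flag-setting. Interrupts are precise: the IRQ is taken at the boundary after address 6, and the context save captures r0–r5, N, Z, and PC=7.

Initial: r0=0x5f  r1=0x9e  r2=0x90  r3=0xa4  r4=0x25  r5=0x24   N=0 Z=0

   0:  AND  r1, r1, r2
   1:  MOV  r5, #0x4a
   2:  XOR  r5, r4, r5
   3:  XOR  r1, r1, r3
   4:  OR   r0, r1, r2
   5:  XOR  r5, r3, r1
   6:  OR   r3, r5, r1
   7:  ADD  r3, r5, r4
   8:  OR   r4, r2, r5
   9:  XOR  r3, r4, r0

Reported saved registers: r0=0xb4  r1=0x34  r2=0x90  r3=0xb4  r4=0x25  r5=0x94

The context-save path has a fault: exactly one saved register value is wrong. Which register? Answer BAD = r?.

BAD = r5

after  0: r0=0x5f r1=0x90 r2=0x90 r3=0xa4 r4=0x25 r5=0x24  N=1 Z=0
after  1: r0=0x5f r1=0x90 r2=0x90 r3=0xa4 r4=0x25 r5=0x4a  N=1 Z=0
after  2: r0=0x5f r1=0x90 r2=0x90 r3=0xa4 r4=0x25 r5=0x6f  N=0 Z=0
after  3: r0=0x5f r1=0x34 r2=0x90 r3=0xa4 r4=0x25 r5=0x6f  N=0 Z=0
after  4: r0=0xb4 r1=0x34 r2=0x90 r3=0xa4 r4=0x25 r5=0x6f  N=1 Z=0
after  5: r0=0xb4 r1=0x34 r2=0x90 r3=0xa4 r4=0x25 r5=0x90  N=1 Z=0
after  6: r0=0xb4 r1=0x34 r2=0x90 r3=0xb4 r4=0x25 r5=0x90  N=1 Z=0
-- IRQ taken; context saved, return-PC = 7 --
mismatch: r5: reported 0x94 vs actual 0x90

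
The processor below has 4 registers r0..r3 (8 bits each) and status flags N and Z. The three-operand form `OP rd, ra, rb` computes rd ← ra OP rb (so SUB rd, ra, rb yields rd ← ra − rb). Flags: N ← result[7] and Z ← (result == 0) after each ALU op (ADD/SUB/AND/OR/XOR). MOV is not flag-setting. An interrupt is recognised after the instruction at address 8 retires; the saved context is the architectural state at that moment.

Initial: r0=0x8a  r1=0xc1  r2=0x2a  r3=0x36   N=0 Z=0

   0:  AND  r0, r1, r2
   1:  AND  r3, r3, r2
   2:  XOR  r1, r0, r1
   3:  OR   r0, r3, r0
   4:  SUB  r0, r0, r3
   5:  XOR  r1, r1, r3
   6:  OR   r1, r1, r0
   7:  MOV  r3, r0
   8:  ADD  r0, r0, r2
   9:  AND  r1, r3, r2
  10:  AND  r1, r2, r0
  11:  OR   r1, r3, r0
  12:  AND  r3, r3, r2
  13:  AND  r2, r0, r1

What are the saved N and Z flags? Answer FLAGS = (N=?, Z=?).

FLAGS = (N=0, Z=0)

after  0: r0=0x00 r1=0xc1 r2=0x2a r3=0x36  N=0 Z=1
after  1: r0=0x00 r1=0xc1 r2=0x2a r3=0x22  N=0 Z=0
after  2: r0=0x00 r1=0xc1 r2=0x2a r3=0x22  N=1 Z=0
after  3: r0=0x22 r1=0xc1 r2=0x2a r3=0x22  N=0 Z=0
after  4: r0=0x00 r1=0xc1 r2=0x2a r3=0x22  N=0 Z=1
after  5: r0=0x00 r1=0xe3 r2=0x2a r3=0x22  N=1 Z=0
after  6: r0=0x00 r1=0xe3 r2=0x2a r3=0x22  N=1 Z=0
after  7: r0=0x00 r1=0xe3 r2=0x2a r3=0x00  N=1 Z=0
after  8: r0=0x2a r1=0xe3 r2=0x2a r3=0x00  N=0 Z=0
-- IRQ taken; context saved, return-PC = 9 --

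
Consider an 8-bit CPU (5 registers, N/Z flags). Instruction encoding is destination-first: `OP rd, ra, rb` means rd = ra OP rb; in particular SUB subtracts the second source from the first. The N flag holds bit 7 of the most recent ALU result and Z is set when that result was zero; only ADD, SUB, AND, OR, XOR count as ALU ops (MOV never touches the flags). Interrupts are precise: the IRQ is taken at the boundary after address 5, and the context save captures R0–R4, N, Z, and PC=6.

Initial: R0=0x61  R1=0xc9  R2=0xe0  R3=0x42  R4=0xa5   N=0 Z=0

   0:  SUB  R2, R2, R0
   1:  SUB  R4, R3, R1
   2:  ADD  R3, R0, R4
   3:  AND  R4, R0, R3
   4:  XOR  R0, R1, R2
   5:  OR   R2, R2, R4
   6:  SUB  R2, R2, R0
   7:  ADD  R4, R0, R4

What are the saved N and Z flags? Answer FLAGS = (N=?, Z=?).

FLAGS = (N=0, Z=0)

after  0: R0=0x61 R1=0xc9 R2=0x7f R3=0x42 R4=0xa5  N=0 Z=0
after  1: R0=0x61 R1=0xc9 R2=0x7f R3=0x42 R4=0x79  N=0 Z=0
after  2: R0=0x61 R1=0xc9 R2=0x7f R3=0xda R4=0x79  N=1 Z=0
after  3: R0=0x61 R1=0xc9 R2=0x7f R3=0xda R4=0x40  N=0 Z=0
after  4: R0=0xb6 R1=0xc9 R2=0x7f R3=0xda R4=0x40  N=1 Z=0
after  5: R0=0xb6 R1=0xc9 R2=0x7f R3=0xda R4=0x40  N=0 Z=0
-- IRQ taken; context saved, return-PC = 6 --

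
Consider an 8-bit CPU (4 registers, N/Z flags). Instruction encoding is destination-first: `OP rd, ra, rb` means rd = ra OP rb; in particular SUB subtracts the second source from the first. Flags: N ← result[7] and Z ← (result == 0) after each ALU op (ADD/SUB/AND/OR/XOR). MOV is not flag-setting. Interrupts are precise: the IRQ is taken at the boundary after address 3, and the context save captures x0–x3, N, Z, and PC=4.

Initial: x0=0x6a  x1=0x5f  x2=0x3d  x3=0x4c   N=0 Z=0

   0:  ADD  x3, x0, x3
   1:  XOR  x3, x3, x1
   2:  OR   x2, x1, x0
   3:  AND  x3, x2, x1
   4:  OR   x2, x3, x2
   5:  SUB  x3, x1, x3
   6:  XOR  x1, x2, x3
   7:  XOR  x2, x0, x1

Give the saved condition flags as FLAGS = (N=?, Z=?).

FLAGS = (N=0, Z=0)

after  0: x0=0x6a x1=0x5f x2=0x3d x3=0xb6  N=1 Z=0
after  1: x0=0x6a x1=0x5f x2=0x3d x3=0xe9  N=1 Z=0
after  2: x0=0x6a x1=0x5f x2=0x7f x3=0xe9  N=0 Z=0
after  3: x0=0x6a x1=0x5f x2=0x7f x3=0x5f  N=0 Z=0
-- IRQ taken; context saved, return-PC = 4 --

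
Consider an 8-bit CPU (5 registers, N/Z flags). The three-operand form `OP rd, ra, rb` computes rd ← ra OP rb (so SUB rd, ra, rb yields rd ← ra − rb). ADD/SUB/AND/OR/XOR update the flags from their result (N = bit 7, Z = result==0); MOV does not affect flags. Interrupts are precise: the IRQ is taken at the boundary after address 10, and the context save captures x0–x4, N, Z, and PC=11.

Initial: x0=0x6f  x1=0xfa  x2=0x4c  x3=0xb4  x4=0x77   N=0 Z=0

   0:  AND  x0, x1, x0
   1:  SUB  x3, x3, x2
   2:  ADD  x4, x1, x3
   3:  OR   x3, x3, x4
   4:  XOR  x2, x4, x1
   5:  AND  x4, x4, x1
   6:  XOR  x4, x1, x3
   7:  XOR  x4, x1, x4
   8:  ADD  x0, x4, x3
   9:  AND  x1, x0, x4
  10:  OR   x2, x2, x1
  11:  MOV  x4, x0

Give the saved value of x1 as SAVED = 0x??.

after  0: x0=0x6a x1=0xfa x2=0x4c x3=0xb4 x4=0x77  N=0 Z=0
after  1: x0=0x6a x1=0xfa x2=0x4c x3=0x68 x4=0x77  N=0 Z=0
after  2: x0=0x6a x1=0xfa x2=0x4c x3=0x68 x4=0x62  N=0 Z=0
after  3: x0=0x6a x1=0xfa x2=0x4c x3=0x6a x4=0x62  N=0 Z=0
after  4: x0=0x6a x1=0xfa x2=0x98 x3=0x6a x4=0x62  N=1 Z=0
after  5: x0=0x6a x1=0xfa x2=0x98 x3=0x6a x4=0x62  N=0 Z=0
after  6: x0=0x6a x1=0xfa x2=0x98 x3=0x6a x4=0x90  N=1 Z=0
after  7: x0=0x6a x1=0xfa x2=0x98 x3=0x6a x4=0x6a  N=0 Z=0
after  8: x0=0xd4 x1=0xfa x2=0x98 x3=0x6a x4=0x6a  N=1 Z=0
after  9: x0=0xd4 x1=0x40 x2=0x98 x3=0x6a x4=0x6a  N=0 Z=0
after 10: x0=0xd4 x1=0x40 x2=0xd8 x3=0x6a x4=0x6a  N=1 Z=0
-- IRQ taken; context saved, return-PC = 11 --

SAVED = 0x40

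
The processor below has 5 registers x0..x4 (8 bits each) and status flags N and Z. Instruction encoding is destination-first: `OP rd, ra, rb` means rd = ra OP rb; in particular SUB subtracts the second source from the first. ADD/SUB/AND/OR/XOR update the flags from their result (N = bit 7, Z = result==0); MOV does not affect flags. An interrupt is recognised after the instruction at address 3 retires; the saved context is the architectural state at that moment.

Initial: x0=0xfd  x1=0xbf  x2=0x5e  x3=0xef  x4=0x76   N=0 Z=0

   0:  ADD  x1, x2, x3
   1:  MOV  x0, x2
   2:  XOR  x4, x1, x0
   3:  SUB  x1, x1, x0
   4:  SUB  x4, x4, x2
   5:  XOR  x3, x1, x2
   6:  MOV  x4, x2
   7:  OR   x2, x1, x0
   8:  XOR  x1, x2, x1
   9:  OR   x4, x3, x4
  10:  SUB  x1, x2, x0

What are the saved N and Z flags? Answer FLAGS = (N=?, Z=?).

FLAGS = (N=1, Z=0)

after  0: x0=0xfd x1=0x4d x2=0x5e x3=0xef x4=0x76  N=0 Z=0
after  1: x0=0x5e x1=0x4d x2=0x5e x3=0xef x4=0x76  N=0 Z=0
after  2: x0=0x5e x1=0x4d x2=0x5e x3=0xef x4=0x13  N=0 Z=0
after  3: x0=0x5e x1=0xef x2=0x5e x3=0xef x4=0x13  N=1 Z=0
-- IRQ taken; context saved, return-PC = 4 --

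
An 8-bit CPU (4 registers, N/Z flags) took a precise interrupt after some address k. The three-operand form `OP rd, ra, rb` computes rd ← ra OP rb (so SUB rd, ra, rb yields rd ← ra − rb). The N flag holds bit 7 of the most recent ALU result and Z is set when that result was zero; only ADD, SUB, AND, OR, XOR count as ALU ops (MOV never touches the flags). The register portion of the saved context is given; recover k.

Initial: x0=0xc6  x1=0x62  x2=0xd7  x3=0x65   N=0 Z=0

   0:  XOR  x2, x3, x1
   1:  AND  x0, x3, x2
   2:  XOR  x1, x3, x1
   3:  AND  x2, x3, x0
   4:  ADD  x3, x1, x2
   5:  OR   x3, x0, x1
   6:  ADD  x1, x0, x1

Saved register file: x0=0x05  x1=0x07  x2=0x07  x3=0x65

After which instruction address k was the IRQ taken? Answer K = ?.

K = 2

after  0: x0=0xc6 x1=0x62 x2=0x07 x3=0x65  N=0 Z=0
after  1: x0=0x05 x1=0x62 x2=0x07 x3=0x65  N=0 Z=0
after  2: x0=0x05 x1=0x07 x2=0x07 x3=0x65  N=0 Z=0
-- IRQ taken; context saved, return-PC = 3 --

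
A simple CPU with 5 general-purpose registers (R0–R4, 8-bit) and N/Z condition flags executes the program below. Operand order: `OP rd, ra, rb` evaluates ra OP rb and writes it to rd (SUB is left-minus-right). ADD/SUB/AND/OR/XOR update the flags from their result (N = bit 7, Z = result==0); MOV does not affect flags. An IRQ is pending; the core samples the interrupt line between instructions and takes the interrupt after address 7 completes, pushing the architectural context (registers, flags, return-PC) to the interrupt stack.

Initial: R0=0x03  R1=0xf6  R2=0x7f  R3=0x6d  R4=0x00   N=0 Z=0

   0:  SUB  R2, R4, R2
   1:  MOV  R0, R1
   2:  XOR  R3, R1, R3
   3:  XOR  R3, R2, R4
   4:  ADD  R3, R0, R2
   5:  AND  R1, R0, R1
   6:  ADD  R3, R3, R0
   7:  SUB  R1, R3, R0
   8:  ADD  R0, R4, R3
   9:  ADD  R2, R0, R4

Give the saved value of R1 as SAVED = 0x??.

SAVED = 0x77

after  0: R0=0x03 R1=0xf6 R2=0x81 R3=0x6d R4=0x00  N=1 Z=0
after  1: R0=0xf6 R1=0xf6 R2=0x81 R3=0x6d R4=0x00  N=1 Z=0
after  2: R0=0xf6 R1=0xf6 R2=0x81 R3=0x9b R4=0x00  N=1 Z=0
after  3: R0=0xf6 R1=0xf6 R2=0x81 R3=0x81 R4=0x00  N=1 Z=0
after  4: R0=0xf6 R1=0xf6 R2=0x81 R3=0x77 R4=0x00  N=0 Z=0
after  5: R0=0xf6 R1=0xf6 R2=0x81 R3=0x77 R4=0x00  N=1 Z=0
after  6: R0=0xf6 R1=0xf6 R2=0x81 R3=0x6d R4=0x00  N=0 Z=0
after  7: R0=0xf6 R1=0x77 R2=0x81 R3=0x6d R4=0x00  N=0 Z=0
-- IRQ taken; context saved, return-PC = 8 --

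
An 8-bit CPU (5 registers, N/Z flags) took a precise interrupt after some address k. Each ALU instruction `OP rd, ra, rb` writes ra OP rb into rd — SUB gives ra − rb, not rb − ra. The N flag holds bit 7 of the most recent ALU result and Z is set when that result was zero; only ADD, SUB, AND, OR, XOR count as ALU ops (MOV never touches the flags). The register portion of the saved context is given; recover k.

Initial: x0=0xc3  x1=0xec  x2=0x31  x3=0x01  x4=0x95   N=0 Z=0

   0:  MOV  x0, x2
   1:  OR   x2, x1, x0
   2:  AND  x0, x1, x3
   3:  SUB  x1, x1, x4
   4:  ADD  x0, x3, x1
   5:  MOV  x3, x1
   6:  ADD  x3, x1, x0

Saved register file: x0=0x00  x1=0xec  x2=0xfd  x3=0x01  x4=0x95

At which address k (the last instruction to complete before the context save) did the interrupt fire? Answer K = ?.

after  0: x0=0x31 x1=0xec x2=0x31 x3=0x01 x4=0x95  N=0 Z=0
after  1: x0=0x31 x1=0xec x2=0xfd x3=0x01 x4=0x95  N=1 Z=0
after  2: x0=0x00 x1=0xec x2=0xfd x3=0x01 x4=0x95  N=0 Z=1
-- IRQ taken; context saved, return-PC = 3 --

K = 2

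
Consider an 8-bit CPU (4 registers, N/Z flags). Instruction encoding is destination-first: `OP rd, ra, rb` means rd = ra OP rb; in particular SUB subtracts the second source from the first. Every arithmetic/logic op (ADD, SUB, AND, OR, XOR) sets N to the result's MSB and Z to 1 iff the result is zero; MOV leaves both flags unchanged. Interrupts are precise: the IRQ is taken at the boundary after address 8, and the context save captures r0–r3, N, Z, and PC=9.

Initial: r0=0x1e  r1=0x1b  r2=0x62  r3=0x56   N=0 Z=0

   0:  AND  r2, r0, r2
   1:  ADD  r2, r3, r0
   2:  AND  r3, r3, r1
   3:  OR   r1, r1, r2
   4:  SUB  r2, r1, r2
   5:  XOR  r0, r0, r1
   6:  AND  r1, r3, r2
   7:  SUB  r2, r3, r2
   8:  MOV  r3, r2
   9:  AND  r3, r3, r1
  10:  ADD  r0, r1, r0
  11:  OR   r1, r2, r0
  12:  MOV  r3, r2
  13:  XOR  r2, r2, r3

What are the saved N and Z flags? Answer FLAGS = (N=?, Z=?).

after  0: r0=0x1e r1=0x1b r2=0x02 r3=0x56  N=0 Z=0
after  1: r0=0x1e r1=0x1b r2=0x74 r3=0x56  N=0 Z=0
after  2: r0=0x1e r1=0x1b r2=0x74 r3=0x12  N=0 Z=0
after  3: r0=0x1e r1=0x7f r2=0x74 r3=0x12  N=0 Z=0
after  4: r0=0x1e r1=0x7f r2=0x0b r3=0x12  N=0 Z=0
after  5: r0=0x61 r1=0x7f r2=0x0b r3=0x12  N=0 Z=0
after  6: r0=0x61 r1=0x02 r2=0x0b r3=0x12  N=0 Z=0
after  7: r0=0x61 r1=0x02 r2=0x07 r3=0x12  N=0 Z=0
after  8: r0=0x61 r1=0x02 r2=0x07 r3=0x07  N=0 Z=0
-- IRQ taken; context saved, return-PC = 9 --

FLAGS = (N=0, Z=0)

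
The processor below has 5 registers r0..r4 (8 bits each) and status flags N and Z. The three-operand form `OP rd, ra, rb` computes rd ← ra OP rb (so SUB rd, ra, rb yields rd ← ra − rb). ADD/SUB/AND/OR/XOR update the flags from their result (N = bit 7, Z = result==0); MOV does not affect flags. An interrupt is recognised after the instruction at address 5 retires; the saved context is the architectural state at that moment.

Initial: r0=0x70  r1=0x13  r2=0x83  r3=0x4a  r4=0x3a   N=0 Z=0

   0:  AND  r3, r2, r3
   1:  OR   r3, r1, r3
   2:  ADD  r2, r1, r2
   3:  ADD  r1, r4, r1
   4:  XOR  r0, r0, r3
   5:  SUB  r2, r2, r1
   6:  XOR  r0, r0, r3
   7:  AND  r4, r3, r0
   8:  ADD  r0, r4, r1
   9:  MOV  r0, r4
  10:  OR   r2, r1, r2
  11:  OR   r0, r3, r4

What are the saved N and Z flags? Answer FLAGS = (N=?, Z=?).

after  0: r0=0x70 r1=0x13 r2=0x83 r3=0x02 r4=0x3a  N=0 Z=0
after  1: r0=0x70 r1=0x13 r2=0x83 r3=0x13 r4=0x3a  N=0 Z=0
after  2: r0=0x70 r1=0x13 r2=0x96 r3=0x13 r4=0x3a  N=1 Z=0
after  3: r0=0x70 r1=0x4d r2=0x96 r3=0x13 r4=0x3a  N=0 Z=0
after  4: r0=0x63 r1=0x4d r2=0x96 r3=0x13 r4=0x3a  N=0 Z=0
after  5: r0=0x63 r1=0x4d r2=0x49 r3=0x13 r4=0x3a  N=0 Z=0
-- IRQ taken; context saved, return-PC = 6 --

FLAGS = (N=0, Z=0)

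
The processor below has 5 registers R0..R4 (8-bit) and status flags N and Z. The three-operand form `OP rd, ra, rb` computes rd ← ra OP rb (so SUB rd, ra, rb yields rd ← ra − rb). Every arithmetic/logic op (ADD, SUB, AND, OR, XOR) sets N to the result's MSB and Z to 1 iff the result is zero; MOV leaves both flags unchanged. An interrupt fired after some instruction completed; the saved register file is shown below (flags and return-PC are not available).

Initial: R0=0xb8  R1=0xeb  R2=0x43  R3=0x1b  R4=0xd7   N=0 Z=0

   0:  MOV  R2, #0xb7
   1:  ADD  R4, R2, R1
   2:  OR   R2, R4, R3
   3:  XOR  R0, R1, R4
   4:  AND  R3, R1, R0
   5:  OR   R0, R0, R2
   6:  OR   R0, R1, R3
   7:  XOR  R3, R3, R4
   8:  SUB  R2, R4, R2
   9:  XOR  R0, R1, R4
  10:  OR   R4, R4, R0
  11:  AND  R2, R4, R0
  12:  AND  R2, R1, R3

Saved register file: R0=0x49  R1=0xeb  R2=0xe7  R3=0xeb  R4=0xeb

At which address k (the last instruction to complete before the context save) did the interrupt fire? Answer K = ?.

after  0: R0=0xb8 R1=0xeb R2=0xb7 R3=0x1b R4=0xd7  N=0 Z=0
after  1: R0=0xb8 R1=0xeb R2=0xb7 R3=0x1b R4=0xa2  N=1 Z=0
after  2: R0=0xb8 R1=0xeb R2=0xbb R3=0x1b R4=0xa2  N=1 Z=0
after  3: R0=0x49 R1=0xeb R2=0xbb R3=0x1b R4=0xa2  N=0 Z=0
after  4: R0=0x49 R1=0xeb R2=0xbb R3=0x49 R4=0xa2  N=0 Z=0
after  5: R0=0xfb R1=0xeb R2=0xbb R3=0x49 R4=0xa2  N=1 Z=0
after  6: R0=0xeb R1=0xeb R2=0xbb R3=0x49 R4=0xa2  N=1 Z=0
after  7: R0=0xeb R1=0xeb R2=0xbb R3=0xeb R4=0xa2  N=1 Z=0
after  8: R0=0xeb R1=0xeb R2=0xe7 R3=0xeb R4=0xa2  N=1 Z=0
after  9: R0=0x49 R1=0xeb R2=0xe7 R3=0xeb R4=0xa2  N=0 Z=0
after 10: R0=0x49 R1=0xeb R2=0xe7 R3=0xeb R4=0xeb  N=1 Z=0
-- IRQ taken; context saved, return-PC = 11 --

K = 10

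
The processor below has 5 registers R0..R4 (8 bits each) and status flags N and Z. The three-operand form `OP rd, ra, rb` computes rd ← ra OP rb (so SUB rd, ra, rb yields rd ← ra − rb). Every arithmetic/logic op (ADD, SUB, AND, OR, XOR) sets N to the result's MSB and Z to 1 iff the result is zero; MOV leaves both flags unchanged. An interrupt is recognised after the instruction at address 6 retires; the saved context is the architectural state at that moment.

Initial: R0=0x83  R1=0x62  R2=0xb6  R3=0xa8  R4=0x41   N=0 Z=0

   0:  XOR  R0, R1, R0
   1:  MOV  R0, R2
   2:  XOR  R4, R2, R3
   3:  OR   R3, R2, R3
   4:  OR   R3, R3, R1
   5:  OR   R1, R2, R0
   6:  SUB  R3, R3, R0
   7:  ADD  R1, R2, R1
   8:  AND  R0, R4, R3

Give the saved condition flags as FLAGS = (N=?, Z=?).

FLAGS = (N=0, Z=0)

after  0: R0=0xe1 R1=0x62 R2=0xb6 R3=0xa8 R4=0x41  N=1 Z=0
after  1: R0=0xb6 R1=0x62 R2=0xb6 R3=0xa8 R4=0x41  N=1 Z=0
after  2: R0=0xb6 R1=0x62 R2=0xb6 R3=0xa8 R4=0x1e  N=0 Z=0
after  3: R0=0xb6 R1=0x62 R2=0xb6 R3=0xbe R4=0x1e  N=1 Z=0
after  4: R0=0xb6 R1=0x62 R2=0xb6 R3=0xfe R4=0x1e  N=1 Z=0
after  5: R0=0xb6 R1=0xb6 R2=0xb6 R3=0xfe R4=0x1e  N=1 Z=0
after  6: R0=0xb6 R1=0xb6 R2=0xb6 R3=0x48 R4=0x1e  N=0 Z=0
-- IRQ taken; context saved, return-PC = 7 --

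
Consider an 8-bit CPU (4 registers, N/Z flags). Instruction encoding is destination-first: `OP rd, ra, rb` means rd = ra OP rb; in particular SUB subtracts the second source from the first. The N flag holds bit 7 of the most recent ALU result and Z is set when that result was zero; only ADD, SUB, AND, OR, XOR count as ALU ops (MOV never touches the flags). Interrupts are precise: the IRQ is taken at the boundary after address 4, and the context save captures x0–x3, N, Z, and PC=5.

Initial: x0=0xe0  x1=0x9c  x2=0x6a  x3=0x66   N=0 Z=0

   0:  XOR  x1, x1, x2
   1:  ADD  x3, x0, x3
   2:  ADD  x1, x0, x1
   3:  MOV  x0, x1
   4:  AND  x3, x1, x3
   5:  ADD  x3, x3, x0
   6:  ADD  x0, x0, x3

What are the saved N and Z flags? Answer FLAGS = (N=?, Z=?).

after  0: x0=0xe0 x1=0xf6 x2=0x6a x3=0x66  N=1 Z=0
after  1: x0=0xe0 x1=0xf6 x2=0x6a x3=0x46  N=0 Z=0
after  2: x0=0xe0 x1=0xd6 x2=0x6a x3=0x46  N=1 Z=0
after  3: x0=0xd6 x1=0xd6 x2=0x6a x3=0x46  N=1 Z=0
after  4: x0=0xd6 x1=0xd6 x2=0x6a x3=0x46  N=0 Z=0
-- IRQ taken; context saved, return-PC = 5 --

FLAGS = (N=0, Z=0)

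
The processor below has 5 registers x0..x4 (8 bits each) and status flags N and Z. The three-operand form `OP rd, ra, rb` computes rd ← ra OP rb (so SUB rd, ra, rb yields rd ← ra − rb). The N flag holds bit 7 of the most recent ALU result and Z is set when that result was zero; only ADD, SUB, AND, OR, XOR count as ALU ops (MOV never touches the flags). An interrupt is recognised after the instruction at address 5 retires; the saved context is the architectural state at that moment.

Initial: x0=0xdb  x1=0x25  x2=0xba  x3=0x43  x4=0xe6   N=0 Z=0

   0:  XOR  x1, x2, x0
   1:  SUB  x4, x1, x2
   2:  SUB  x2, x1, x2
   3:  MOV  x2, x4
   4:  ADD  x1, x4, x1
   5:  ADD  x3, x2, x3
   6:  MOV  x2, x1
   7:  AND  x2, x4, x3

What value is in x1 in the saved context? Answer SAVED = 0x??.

SAVED = 0x08

after  0: x0=0xdb x1=0x61 x2=0xba x3=0x43 x4=0xe6  N=0 Z=0
after  1: x0=0xdb x1=0x61 x2=0xba x3=0x43 x4=0xa7  N=1 Z=0
after  2: x0=0xdb x1=0x61 x2=0xa7 x3=0x43 x4=0xa7  N=1 Z=0
after  3: x0=0xdb x1=0x61 x2=0xa7 x3=0x43 x4=0xa7  N=1 Z=0
after  4: x0=0xdb x1=0x08 x2=0xa7 x3=0x43 x4=0xa7  N=0 Z=0
after  5: x0=0xdb x1=0x08 x2=0xa7 x3=0xea x4=0xa7  N=1 Z=0
-- IRQ taken; context saved, return-PC = 6 --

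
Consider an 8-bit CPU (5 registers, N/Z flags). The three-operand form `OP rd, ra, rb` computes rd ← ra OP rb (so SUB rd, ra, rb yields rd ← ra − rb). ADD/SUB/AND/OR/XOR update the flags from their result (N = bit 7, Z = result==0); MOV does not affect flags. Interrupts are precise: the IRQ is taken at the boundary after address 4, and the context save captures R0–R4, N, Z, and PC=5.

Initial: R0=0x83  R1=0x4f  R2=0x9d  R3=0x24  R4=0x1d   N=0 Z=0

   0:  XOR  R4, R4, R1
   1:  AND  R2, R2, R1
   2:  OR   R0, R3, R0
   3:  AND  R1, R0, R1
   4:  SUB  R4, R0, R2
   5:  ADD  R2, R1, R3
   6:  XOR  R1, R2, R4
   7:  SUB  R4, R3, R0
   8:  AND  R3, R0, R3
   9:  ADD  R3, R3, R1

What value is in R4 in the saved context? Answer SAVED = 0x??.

SAVED = 0x9a

after  0: R0=0x83 R1=0x4f R2=0x9d R3=0x24 R4=0x52  N=0 Z=0
after  1: R0=0x83 R1=0x4f R2=0x0d R3=0x24 R4=0x52  N=0 Z=0
after  2: R0=0xa7 R1=0x4f R2=0x0d R3=0x24 R4=0x52  N=1 Z=0
after  3: R0=0xa7 R1=0x07 R2=0x0d R3=0x24 R4=0x52  N=0 Z=0
after  4: R0=0xa7 R1=0x07 R2=0x0d R3=0x24 R4=0x9a  N=1 Z=0
-- IRQ taken; context saved, return-PC = 5 --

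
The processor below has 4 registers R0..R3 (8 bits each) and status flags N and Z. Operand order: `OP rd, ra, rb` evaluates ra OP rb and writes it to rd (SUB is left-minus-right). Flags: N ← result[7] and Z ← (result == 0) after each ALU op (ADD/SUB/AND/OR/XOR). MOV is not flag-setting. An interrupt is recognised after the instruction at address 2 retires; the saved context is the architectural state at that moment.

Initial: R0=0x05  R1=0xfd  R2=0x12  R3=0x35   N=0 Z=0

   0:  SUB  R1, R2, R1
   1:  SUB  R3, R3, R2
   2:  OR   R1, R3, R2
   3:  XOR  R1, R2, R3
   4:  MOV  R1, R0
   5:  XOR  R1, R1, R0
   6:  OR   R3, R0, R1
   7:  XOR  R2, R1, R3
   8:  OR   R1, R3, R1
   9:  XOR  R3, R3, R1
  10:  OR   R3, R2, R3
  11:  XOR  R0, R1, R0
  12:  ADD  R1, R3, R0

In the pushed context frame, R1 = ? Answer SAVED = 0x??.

SAVED = 0x33

after  0: R0=0x05 R1=0x15 R2=0x12 R3=0x35  N=0 Z=0
after  1: R0=0x05 R1=0x15 R2=0x12 R3=0x23  N=0 Z=0
after  2: R0=0x05 R1=0x33 R2=0x12 R3=0x23  N=0 Z=0
-- IRQ taken; context saved, return-PC = 3 --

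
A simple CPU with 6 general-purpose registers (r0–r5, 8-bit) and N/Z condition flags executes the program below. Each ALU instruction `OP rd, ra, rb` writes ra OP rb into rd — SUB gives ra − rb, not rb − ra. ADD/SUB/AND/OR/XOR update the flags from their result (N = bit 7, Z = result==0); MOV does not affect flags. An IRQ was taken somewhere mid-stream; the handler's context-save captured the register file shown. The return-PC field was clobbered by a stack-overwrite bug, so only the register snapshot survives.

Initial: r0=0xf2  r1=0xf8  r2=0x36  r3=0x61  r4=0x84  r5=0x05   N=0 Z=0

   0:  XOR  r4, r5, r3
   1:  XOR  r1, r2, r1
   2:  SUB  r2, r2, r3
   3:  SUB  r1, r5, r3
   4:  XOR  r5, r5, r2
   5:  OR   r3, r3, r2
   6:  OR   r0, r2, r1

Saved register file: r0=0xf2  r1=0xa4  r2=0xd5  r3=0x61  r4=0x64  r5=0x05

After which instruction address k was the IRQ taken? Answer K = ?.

after  0: r0=0xf2 r1=0xf8 r2=0x36 r3=0x61 r4=0x64 r5=0x05  N=0 Z=0
after  1: r0=0xf2 r1=0xce r2=0x36 r3=0x61 r4=0x64 r5=0x05  N=1 Z=0
after  2: r0=0xf2 r1=0xce r2=0xd5 r3=0x61 r4=0x64 r5=0x05  N=1 Z=0
after  3: r0=0xf2 r1=0xa4 r2=0xd5 r3=0x61 r4=0x64 r5=0x05  N=1 Z=0
-- IRQ taken; context saved, return-PC = 4 --

K = 3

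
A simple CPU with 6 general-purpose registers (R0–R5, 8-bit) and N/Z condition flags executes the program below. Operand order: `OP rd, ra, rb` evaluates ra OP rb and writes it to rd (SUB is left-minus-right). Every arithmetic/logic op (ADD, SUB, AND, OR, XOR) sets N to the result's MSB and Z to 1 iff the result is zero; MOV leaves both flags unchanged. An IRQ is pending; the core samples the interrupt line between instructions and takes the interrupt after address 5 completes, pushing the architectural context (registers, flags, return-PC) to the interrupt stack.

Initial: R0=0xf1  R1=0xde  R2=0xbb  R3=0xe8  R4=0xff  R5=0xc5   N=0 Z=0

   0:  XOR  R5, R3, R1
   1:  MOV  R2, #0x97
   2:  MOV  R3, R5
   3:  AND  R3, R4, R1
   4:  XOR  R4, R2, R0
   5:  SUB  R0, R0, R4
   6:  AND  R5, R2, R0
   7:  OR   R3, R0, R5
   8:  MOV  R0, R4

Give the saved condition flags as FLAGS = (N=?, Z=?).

after  0: R0=0xf1 R1=0xde R2=0xbb R3=0xe8 R4=0xff R5=0x36  N=0 Z=0
after  1: R0=0xf1 R1=0xde R2=0x97 R3=0xe8 R4=0xff R5=0x36  N=0 Z=0
after  2: R0=0xf1 R1=0xde R2=0x97 R3=0x36 R4=0xff R5=0x36  N=0 Z=0
after  3: R0=0xf1 R1=0xde R2=0x97 R3=0xde R4=0xff R5=0x36  N=1 Z=0
after  4: R0=0xf1 R1=0xde R2=0x97 R3=0xde R4=0x66 R5=0x36  N=0 Z=0
after  5: R0=0x8b R1=0xde R2=0x97 R3=0xde R4=0x66 R5=0x36  N=1 Z=0
-- IRQ taken; context saved, return-PC = 6 --

FLAGS = (N=1, Z=0)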